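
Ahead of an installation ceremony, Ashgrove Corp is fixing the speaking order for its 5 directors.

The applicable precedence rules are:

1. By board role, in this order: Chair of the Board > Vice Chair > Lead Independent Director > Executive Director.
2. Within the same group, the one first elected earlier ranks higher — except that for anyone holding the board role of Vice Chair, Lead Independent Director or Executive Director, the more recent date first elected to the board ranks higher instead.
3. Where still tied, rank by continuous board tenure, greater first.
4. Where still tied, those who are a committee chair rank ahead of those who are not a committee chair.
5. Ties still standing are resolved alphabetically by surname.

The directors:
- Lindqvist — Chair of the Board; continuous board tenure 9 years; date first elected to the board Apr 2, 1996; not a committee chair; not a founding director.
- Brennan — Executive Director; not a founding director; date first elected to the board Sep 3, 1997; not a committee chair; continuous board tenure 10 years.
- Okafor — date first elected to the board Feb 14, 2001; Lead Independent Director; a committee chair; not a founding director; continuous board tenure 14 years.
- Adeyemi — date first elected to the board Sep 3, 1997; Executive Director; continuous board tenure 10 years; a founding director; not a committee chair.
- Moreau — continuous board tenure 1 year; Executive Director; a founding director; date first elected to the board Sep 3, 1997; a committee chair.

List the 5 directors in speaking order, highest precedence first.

By board role: Lindqvist (Chair of the Board); then Okafor (Lead Independent Director); then Adeyemi, Brennan and Moreau (Executive Director).
Adeyemi, Brennan and Moreau all have date first elected to the board Sep 3, 1997, so the next rule applies.
Among Adeyemi, Brennan and Moreau, by continuous board tenure (higher first): Adeyemi and Brennan (10 years) before Moreau (1 year).
Adeyemi and Brennan are each not a committee chair, so the next rule applies.
Among Adeyemi and Brennan, alphabetically by surname: Adeyemi before Brennan.
Full order: Lindqvist, Okafor, Adeyemi, Brennan, Moreau.

Lindqvist, Okafor, Adeyemi, Brennan, Moreau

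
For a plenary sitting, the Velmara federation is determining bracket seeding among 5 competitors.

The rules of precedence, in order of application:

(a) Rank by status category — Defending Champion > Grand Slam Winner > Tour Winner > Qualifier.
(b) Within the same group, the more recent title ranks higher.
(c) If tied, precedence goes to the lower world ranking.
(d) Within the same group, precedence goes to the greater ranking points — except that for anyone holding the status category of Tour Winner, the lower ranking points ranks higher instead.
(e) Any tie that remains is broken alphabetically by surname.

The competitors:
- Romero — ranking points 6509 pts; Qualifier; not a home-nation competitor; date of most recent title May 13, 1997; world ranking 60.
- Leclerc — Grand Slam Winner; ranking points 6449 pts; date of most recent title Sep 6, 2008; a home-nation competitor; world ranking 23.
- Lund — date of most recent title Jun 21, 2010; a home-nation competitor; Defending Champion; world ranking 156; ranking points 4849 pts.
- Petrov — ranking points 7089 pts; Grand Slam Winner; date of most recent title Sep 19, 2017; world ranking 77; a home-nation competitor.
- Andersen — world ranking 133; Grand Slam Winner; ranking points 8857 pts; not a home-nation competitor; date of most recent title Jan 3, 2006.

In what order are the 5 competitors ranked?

By status category: Lund (Defending Champion); then Petrov, Leclerc and Andersen (Grand Slam Winner); then Romero (Qualifier).
Among Petrov, Leclerc and Andersen, by date of most recent title (later first): Petrov (Sep 19, 2017) before Leclerc (Sep 6, 2008) before Andersen (Jan 3, 2006).
Full order: Lund, Petrov, Leclerc, Andersen, Romero.

Lund, Petrov, Leclerc, Andersen, Romero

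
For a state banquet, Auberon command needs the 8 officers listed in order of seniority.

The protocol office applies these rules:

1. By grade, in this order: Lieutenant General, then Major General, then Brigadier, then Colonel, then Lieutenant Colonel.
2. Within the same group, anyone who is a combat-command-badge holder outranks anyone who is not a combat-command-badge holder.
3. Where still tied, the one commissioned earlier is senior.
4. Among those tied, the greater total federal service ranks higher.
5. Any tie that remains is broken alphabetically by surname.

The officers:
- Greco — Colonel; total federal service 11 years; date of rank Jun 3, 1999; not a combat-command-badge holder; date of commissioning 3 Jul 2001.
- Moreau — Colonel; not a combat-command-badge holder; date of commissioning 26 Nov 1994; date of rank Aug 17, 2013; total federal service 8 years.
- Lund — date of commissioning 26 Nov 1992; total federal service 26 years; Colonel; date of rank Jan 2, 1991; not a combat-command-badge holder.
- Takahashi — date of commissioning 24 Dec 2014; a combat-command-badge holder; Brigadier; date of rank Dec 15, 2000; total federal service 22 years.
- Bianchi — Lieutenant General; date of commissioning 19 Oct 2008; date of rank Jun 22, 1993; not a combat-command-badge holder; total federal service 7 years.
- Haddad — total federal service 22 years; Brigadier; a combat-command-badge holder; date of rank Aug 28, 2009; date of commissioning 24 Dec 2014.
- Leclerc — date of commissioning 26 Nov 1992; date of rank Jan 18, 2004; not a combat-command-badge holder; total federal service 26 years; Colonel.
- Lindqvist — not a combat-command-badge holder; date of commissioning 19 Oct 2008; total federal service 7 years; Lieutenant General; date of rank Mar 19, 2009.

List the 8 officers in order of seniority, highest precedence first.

Bianchi, Lindqvist, Haddad, Takahashi, Leclerc, Lund, Moreau, Greco

By grade: Bianchi and Lindqvist (Lieutenant General); then Haddad and Takahashi (Brigadier); then Leclerc, Lund, Moreau and Greco (Colonel).
Bianchi and Lindqvist are each not a combat-command-badge holder, so the next rule applies.
Bianchi and Lindqvist both have date of commissioning 19 Oct 2008, so the next rule applies.
Bianchi and Lindqvist both have total federal service 7 years, so the next rule applies.
Among Bianchi and Lindqvist, alphabetically by surname: Bianchi before Lindqvist.
Haddad and Takahashi are each a combat-command-badge holder, so the next rule applies.
Haddad and Takahashi both have date of commissioning 24 Dec 2014, so the next rule applies.
Haddad and Takahashi both have total federal service 22 years, so the next rule applies.
Among Haddad and Takahashi, alphabetically by surname: Haddad before Takahashi.
Leclerc, Lund, Moreau and Greco are each not a combat-command-badge holder, so the next rule applies.
Among Leclerc, Lund, Moreau and Greco, by date of commissioning (earlier first): Leclerc and Lund (26 Nov 1992) before Moreau (26 Nov 1994) before Greco (3 Jul 2001).
Leclerc and Lund both have total federal service 26 years, so the next rule applies.
Among Leclerc and Lund, alphabetically by surname: Leclerc before Lund.
Full order: Bianchi, Lindqvist, Haddad, Takahashi, Leclerc, Lund, Moreau, Greco.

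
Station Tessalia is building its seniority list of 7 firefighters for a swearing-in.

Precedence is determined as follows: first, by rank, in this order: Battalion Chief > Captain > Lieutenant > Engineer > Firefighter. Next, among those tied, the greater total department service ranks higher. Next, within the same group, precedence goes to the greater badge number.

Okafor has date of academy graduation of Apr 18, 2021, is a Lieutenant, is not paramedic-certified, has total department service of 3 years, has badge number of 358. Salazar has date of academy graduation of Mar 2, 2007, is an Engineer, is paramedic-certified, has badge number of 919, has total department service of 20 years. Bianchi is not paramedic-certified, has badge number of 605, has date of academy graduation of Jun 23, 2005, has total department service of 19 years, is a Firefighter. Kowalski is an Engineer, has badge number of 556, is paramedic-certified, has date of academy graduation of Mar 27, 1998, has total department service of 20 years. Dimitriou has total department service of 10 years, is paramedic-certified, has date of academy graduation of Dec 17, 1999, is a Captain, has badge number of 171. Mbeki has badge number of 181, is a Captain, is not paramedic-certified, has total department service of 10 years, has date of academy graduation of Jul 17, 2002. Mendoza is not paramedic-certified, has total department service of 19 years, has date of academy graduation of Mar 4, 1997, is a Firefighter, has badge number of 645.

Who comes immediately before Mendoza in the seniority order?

By rank: Mbeki and Dimitriou (Captain); then Okafor (Lieutenant); then Salazar and Kowalski (Engineer); then Mendoza and Bianchi (Firefighter).
Mbeki and Dimitriou both have total department service 10 years, so the next rule applies.
Among Mbeki and Dimitriou, by badge number (higher first): Mbeki (181) before Dimitriou (171).
Salazar and Kowalski both have total department service 20 years, so the next rule applies.
Among Salazar and Kowalski, by badge number (higher first): Salazar (919) before Kowalski (556).
Mendoza and Bianchi both have total department service 19 years, so the next rule applies.
Among Mendoza and Bianchi, by badge number (higher first): Mendoza (645) before Bianchi (605).
Order: Mbeki, Dimitriou, Okafor, Salazar, Kowalski, Mendoza, Bianchi.

Kowalski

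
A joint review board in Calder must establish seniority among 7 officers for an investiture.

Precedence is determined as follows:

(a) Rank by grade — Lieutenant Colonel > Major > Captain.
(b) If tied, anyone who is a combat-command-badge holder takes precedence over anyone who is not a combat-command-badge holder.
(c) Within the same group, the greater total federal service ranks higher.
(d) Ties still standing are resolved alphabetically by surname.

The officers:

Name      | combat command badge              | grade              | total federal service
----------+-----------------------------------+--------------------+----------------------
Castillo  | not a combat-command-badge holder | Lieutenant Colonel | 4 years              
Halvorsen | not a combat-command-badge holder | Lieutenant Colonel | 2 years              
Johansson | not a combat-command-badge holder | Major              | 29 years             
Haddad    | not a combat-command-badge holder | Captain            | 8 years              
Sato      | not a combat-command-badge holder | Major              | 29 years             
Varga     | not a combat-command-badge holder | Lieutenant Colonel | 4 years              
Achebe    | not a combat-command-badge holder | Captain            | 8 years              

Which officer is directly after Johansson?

Sato

By grade: Castillo, Varga and Halvorsen (Lieutenant Colonel); then Johansson and Sato (Major); then Achebe and Haddad (Captain).
Castillo, Varga and Halvorsen are each not a combat-command-badge holder, so the next rule applies.
Among Castillo, Varga and Halvorsen, by total federal service (higher first): Castillo and Varga (4 years) before Halvorsen (2 years).
Among Castillo and Varga, alphabetically by surname: Castillo before Varga.
Johansson and Sato are each not a combat-command-badge holder, so the next rule applies.
Johansson and Sato both have total federal service 29 years, so the next rule applies.
Among Johansson and Sato, alphabetically by surname: Johansson before Sato.
Achebe and Haddad are each not a combat-command-badge holder, so the next rule applies.
Achebe and Haddad both have total federal service 8 years, so the next rule applies.
Among Achebe and Haddad, alphabetically by surname: Achebe before Haddad.
Order: Castillo, Varga, Halvorsen, Johansson, Sato, Achebe, Haddad.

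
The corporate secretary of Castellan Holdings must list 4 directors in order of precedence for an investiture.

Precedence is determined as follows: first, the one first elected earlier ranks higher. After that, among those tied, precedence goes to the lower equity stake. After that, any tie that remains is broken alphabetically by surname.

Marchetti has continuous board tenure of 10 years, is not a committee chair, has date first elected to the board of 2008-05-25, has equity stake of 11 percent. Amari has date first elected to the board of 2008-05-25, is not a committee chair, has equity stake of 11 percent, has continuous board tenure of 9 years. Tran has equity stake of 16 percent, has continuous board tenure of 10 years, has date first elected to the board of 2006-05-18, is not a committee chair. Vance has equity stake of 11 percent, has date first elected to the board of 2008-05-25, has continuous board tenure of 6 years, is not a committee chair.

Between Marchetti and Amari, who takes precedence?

By date first elected to the board (earlier first): Tran (2006-05-18); then Amari, Marchetti and Vance (each 2008-05-25).
Amari, Marchetti and Vance all have equity stake 11 percent, so the next rule applies.
Among Amari, Marchetti and Vance, alphabetically by surname: Amari before Marchetti before Vance.
So Amari takes precedence.

Amari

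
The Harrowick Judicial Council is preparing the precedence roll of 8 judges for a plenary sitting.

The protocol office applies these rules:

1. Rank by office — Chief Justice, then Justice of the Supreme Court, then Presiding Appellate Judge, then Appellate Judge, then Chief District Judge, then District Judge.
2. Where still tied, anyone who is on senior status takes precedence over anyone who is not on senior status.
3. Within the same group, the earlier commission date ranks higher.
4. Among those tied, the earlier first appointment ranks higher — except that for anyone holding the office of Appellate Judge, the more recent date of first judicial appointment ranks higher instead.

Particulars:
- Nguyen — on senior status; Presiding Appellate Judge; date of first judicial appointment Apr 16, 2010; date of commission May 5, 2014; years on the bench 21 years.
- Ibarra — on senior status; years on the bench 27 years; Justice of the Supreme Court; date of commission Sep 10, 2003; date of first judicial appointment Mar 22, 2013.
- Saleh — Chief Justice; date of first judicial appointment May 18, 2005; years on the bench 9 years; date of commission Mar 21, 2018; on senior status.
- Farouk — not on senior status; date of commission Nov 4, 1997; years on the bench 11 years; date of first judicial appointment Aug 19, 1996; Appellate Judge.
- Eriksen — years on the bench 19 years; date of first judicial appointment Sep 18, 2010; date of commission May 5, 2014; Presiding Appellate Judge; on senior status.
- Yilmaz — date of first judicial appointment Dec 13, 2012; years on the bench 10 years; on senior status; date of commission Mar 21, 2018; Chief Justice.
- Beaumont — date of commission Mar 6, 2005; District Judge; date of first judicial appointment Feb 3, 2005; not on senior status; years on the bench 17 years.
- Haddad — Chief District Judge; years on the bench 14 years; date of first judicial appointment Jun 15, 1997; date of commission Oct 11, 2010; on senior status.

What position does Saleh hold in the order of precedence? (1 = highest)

1

By office: Saleh and Yilmaz (Chief Justice); then Ibarra (Justice of the Supreme Court); then Nguyen and Eriksen (Presiding Appellate Judge); then Farouk (Appellate Judge); then Haddad (Chief District Judge); then Beaumont (District Judge).
Saleh and Yilmaz are each on senior status, so the next rule applies.
Saleh and Yilmaz both have date of commission Mar 21, 2018, so the next rule applies.
Among Saleh and Yilmaz, by date of first judicial appointment (earlier first): Saleh (May 18, 2005) before Yilmaz (Dec 13, 2012).
Nguyen and Eriksen are each on senior status, so the next rule applies.
Nguyen and Eriksen both have date of commission May 5, 2014, so the next rule applies.
Among Nguyen and Eriksen, by date of first judicial appointment (earlier first): Nguyen (Apr 16, 2010) before Eriksen (Sep 18, 2010).
Order: Saleh, Yilmaz, Ibarra, Nguyen, Eriksen, Farouk, Haddad, Beaumont. So position 1.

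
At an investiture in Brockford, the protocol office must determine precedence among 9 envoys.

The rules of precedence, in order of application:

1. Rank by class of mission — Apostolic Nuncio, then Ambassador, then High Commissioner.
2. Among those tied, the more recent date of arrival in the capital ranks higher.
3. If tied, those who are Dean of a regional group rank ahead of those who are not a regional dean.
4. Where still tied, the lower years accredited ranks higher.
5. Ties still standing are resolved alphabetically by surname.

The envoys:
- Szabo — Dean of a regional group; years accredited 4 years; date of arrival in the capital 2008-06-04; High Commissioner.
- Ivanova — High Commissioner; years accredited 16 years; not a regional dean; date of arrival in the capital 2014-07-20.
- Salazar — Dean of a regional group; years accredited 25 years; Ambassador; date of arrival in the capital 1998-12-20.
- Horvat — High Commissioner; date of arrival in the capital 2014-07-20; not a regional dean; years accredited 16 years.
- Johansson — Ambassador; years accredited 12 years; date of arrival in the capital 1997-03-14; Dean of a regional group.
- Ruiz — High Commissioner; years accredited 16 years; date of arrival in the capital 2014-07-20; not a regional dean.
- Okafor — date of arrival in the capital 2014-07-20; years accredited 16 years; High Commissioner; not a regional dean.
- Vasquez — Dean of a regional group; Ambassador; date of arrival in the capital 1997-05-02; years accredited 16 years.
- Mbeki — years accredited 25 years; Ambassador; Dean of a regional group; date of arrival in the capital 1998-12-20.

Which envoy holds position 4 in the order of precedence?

By class of mission: Mbeki, Salazar, Vasquez and Johansson (Ambassador); then Horvat, Ivanova, Okafor, Ruiz and Szabo (High Commissioner).
Among Mbeki, Salazar, Vasquez and Johansson, by date of arrival in the capital (later first): Mbeki and Salazar (1998-12-20) before Vasquez (1997-05-02) before Johansson (1997-03-14).
Mbeki and Salazar are each Dean of a regional group, so the next rule applies.
Mbeki and Salazar both have years accredited 25 years, so the next rule applies.
Among Mbeki and Salazar, alphabetically by surname: Mbeki before Salazar.
Among Horvat, Ivanova, Okafor, Ruiz and Szabo, by date of arrival in the capital (later first): Horvat, Ivanova, Okafor and Ruiz (2014-07-20) before Szabo (2008-06-04).
Horvat, Ivanova, Okafor and Ruiz are each not a regional dean, so the next rule applies.
Horvat, Ivanova, Okafor and Ruiz all have years accredited 16 years, so the next rule applies.
Among Horvat, Ivanova, Okafor and Ruiz, alphabetically by surname: Horvat before Ivanova before Okafor before Ruiz.
Order: Mbeki, Salazar, Vasquez, Johansson, Horvat, Ivanova, Okafor, Ruiz, Szabo.

Johansson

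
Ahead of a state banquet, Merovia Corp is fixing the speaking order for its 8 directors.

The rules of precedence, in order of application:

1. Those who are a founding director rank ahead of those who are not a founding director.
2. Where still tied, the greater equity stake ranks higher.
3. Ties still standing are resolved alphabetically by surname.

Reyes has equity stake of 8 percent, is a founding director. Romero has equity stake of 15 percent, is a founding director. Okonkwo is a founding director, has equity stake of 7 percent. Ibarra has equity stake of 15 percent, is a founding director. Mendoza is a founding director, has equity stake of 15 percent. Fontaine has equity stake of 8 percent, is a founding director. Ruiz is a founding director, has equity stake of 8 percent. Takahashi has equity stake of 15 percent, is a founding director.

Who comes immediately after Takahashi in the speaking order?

Fontaine

By the first rule: Ibarra, Mendoza, Romero, Takahashi, Fontaine, Reyes, Ruiz and Okonkwo (each a founding director).
Among Ibarra, Mendoza, Romero, Takahashi, Fontaine, Reyes, Ruiz and Okonkwo, by equity stake (higher first): Ibarra, Mendoza, Romero and Takahashi (15 percent) before Fontaine, Reyes and Ruiz (8 percent) before Okonkwo (7 percent).
Among Ibarra, Mendoza, Romero and Takahashi, alphabetically by surname: Ibarra before Mendoza before Romero before Takahashi.
Among Fontaine, Reyes and Ruiz, alphabetically by surname: Fontaine before Reyes before Ruiz.
Order: Ibarra, Mendoza, Romero, Takahashi, Fontaine, Reyes, Ruiz, Okonkwo.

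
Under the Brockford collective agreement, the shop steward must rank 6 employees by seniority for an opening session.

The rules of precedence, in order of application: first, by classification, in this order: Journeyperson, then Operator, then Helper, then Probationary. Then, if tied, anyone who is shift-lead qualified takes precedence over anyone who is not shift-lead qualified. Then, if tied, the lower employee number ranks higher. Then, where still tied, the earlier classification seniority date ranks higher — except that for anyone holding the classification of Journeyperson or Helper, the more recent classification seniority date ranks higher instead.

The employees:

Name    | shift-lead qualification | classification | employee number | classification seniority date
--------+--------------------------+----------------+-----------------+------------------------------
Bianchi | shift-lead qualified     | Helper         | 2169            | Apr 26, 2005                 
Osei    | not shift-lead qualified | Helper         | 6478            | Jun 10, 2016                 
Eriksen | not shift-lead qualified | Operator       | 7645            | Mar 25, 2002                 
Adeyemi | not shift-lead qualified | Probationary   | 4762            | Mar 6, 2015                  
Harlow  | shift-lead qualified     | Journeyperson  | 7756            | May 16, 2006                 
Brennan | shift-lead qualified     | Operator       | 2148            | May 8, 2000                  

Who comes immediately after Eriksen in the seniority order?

By classification: Harlow (Journeyperson); then Brennan and Eriksen (Operator); then Bianchi and Osei (Helper); then Adeyemi (Probationary).
Among Brennan and Eriksen, shift-lead qualified before not shift-lead qualified: Brennan (shift-lead qualified) before Eriksen (not shift-lead qualified).
Among Bianchi and Osei, shift-lead qualified before not shift-lead qualified: Bianchi (shift-lead qualified) before Osei (not shift-lead qualified).
Order: Harlow, Brennan, Eriksen, Bianchi, Osei, Adeyemi.

Bianchi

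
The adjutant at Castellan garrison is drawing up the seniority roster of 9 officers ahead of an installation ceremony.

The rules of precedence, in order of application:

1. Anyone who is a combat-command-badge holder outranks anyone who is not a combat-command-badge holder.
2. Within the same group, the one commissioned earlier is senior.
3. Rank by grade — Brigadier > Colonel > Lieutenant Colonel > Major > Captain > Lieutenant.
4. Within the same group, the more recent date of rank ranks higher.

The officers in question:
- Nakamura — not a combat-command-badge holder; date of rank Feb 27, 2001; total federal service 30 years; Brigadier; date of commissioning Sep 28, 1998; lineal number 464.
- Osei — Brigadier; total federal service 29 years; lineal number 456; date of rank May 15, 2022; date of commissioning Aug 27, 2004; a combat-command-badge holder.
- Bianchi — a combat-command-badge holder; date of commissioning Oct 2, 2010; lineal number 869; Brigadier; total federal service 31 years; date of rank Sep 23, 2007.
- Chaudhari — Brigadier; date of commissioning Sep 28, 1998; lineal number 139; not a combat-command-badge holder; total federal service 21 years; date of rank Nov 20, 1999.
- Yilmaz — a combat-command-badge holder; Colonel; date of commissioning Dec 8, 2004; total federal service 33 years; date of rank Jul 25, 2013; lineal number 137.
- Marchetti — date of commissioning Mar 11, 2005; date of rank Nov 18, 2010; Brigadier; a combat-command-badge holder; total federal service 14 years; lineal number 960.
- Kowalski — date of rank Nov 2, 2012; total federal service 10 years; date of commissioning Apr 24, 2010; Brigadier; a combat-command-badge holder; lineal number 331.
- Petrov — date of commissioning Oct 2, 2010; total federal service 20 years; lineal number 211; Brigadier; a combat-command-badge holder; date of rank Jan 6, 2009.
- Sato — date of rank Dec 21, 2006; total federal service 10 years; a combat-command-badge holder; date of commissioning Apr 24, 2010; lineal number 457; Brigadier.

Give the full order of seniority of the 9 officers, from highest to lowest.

Osei, Yilmaz, Marchetti, Kowalski, Sato, Petrov, Bianchi, Nakamura, Chaudhari

By the first rule: Osei, Yilmaz, Marchetti, Kowalski, Sato, Petrov and Bianchi (each a combat-command-badge holder); then Nakamura and Chaudhari (both not a combat-command-badge holder).
Among Osei, Yilmaz, Marchetti, Kowalski, Sato, Petrov and Bianchi, by date of commissioning (earlier first): Osei (Aug 27, 2004) before Yilmaz (Dec 8, 2004) before Marchetti (Mar 11, 2005) before Kowalski and Sato (Apr 24, 2010) before Petrov and Bianchi (Oct 2, 2010).
Kowalski and Sato are each Brigadier, so the next rule applies.
Among Kowalski and Sato, by date of rank (later first): Kowalski (Nov 2, 2012) before Sato (Dec 21, 2006).
Petrov and Bianchi are each Brigadier, so the next rule applies.
Among Petrov and Bianchi, by date of rank (later first): Petrov (Jan 6, 2009) before Bianchi (Sep 23, 2007).
Nakamura and Chaudhari both have date of commissioning Sep 28, 1998, so the next rule applies.
Nakamura and Chaudhari are each Brigadier, so the next rule applies.
Among Nakamura and Chaudhari, by date of rank (later first): Nakamura (Feb 27, 2001) before Chaudhari (Nov 20, 1999).
Full order: Osei, Yilmaz, Marchetti, Kowalski, Sato, Petrov, Bianchi, Nakamura, Chaudhari.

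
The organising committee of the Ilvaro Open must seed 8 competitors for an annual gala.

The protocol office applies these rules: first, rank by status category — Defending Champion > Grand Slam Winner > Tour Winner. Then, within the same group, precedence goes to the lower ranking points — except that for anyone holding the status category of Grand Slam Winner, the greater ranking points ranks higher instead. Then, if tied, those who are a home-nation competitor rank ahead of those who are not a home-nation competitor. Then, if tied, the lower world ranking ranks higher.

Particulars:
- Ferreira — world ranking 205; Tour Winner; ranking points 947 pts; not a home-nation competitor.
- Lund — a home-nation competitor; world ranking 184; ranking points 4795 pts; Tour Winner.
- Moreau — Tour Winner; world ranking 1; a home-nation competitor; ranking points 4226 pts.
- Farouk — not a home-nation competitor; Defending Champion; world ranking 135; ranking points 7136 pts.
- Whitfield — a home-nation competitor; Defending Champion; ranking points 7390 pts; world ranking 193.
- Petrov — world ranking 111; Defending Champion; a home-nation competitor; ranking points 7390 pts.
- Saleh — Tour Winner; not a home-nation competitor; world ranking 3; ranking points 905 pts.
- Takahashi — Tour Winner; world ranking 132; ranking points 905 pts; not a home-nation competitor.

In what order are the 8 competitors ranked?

By status category: Farouk, Petrov and Whitfield (Defending Champion); then Saleh, Takahashi, Ferreira, Moreau and Lund (Tour Winner).
Among Farouk, Petrov and Whitfield, by ranking points (lower first): Farouk (7136 pts) before Petrov and Whitfield (7390 pts).
Petrov and Whitfield are each a home-nation competitor, so the next rule applies.
Among Petrov and Whitfield, by world ranking (lower first): Petrov (111) before Whitfield (193).
Among Saleh, Takahashi, Ferreira, Moreau and Lund, by ranking points (lower first): Saleh and Takahashi (905 pts) before Ferreira (947 pts) before Moreau (4226 pts) before Lund (4795 pts).
Saleh and Takahashi are each not a home-nation competitor, so the next rule applies.
Among Saleh and Takahashi, by world ranking (lower first): Saleh (3) before Takahashi (132).
Full order: Farouk, Petrov, Whitfield, Saleh, Takahashi, Ferreira, Moreau, Lund.

Farouk, Petrov, Whitfield, Saleh, Takahashi, Ferreira, Moreau, Lund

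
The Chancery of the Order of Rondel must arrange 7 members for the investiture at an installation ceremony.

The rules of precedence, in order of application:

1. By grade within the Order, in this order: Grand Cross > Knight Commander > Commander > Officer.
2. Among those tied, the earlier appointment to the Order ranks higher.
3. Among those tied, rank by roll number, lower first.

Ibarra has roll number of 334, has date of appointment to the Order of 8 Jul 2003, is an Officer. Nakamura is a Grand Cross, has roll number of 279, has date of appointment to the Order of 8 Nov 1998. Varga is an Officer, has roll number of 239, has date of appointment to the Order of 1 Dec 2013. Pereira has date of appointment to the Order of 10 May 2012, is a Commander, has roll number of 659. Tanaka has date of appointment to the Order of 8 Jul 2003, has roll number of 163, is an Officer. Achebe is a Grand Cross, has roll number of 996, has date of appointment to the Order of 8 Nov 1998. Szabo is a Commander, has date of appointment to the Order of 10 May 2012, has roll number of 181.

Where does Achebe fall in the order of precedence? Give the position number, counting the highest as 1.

By grade within the Order: Nakamura and Achebe (Grand Cross); then Szabo and Pereira (Commander); then Tanaka, Ibarra and Varga (Officer).
Nakamura and Achebe both have date of appointment to the Order 8 Nov 1998, so the next rule applies.
Among Nakamura and Achebe, by roll number (lower first): Nakamura (279) before Achebe (996).
Szabo and Pereira both have date of appointment to the Order 10 May 2012, so the next rule applies.
Among Szabo and Pereira, by roll number (lower first): Szabo (181) before Pereira (659).
Among Tanaka, Ibarra and Varga, by date of appointment to the Order (earlier first): Tanaka and Ibarra (8 Jul 2003) before Varga (1 Dec 2013).
Among Tanaka and Ibarra, by roll number (lower first): Tanaka (163) before Ibarra (334).
Order: Nakamura, Achebe, Szabo, Pereira, Tanaka, Ibarra, Varga. So position 2.

2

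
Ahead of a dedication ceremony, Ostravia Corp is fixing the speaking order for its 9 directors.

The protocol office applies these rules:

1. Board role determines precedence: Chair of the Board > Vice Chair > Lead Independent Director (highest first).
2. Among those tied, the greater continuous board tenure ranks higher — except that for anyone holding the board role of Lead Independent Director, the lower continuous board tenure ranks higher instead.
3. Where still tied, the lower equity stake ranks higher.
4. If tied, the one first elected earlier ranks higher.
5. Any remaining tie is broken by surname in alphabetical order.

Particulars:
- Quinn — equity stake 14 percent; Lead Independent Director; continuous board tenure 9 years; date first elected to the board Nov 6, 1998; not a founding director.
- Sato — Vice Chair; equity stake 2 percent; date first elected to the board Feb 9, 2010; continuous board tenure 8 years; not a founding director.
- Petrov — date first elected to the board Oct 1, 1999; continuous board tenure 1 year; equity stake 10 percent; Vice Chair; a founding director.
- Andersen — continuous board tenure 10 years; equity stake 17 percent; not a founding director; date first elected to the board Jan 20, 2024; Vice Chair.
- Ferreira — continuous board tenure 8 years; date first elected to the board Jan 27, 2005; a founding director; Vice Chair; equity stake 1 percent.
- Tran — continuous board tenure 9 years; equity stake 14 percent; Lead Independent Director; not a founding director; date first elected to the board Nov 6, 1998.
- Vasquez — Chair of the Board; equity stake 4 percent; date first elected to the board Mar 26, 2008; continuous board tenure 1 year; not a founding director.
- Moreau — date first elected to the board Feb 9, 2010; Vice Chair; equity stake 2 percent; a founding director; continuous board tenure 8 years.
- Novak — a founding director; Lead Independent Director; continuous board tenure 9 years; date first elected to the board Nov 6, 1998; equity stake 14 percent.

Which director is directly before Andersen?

By board role: Vasquez (Chair of the Board); then Andersen, Ferreira, Moreau, Sato and Petrov (Vice Chair); then Novak, Quinn and Tran (Lead Independent Director).
Among Andersen, Ferreira, Moreau, Sato and Petrov, by continuous board tenure (higher first): Andersen (10 years) before Ferreira, Moreau and Sato (8 years) before Petrov (1 year).
Among Ferreira, Moreau and Sato, by equity stake (lower first): Ferreira (1 percent) before Moreau and Sato (2 percent).
Moreau and Sato both have date first elected to the board Feb 9, 2010, so the next rule applies.
Among Moreau and Sato, alphabetically by surname: Moreau before Sato.
Novak, Quinn and Tran all have continuous board tenure 9 years, so the next rule applies.
Novak, Quinn and Tran all have equity stake 14 percent, so the next rule applies.
Novak, Quinn and Tran all have date first elected to the board Nov 6, 1998, so the next rule applies.
Among Novak, Quinn and Tran, alphabetically by surname: Novak before Quinn before Tran.
Order: Vasquez, Andersen, Ferreira, Moreau, Sato, Petrov, Novak, Quinn, Tran.

Vasquez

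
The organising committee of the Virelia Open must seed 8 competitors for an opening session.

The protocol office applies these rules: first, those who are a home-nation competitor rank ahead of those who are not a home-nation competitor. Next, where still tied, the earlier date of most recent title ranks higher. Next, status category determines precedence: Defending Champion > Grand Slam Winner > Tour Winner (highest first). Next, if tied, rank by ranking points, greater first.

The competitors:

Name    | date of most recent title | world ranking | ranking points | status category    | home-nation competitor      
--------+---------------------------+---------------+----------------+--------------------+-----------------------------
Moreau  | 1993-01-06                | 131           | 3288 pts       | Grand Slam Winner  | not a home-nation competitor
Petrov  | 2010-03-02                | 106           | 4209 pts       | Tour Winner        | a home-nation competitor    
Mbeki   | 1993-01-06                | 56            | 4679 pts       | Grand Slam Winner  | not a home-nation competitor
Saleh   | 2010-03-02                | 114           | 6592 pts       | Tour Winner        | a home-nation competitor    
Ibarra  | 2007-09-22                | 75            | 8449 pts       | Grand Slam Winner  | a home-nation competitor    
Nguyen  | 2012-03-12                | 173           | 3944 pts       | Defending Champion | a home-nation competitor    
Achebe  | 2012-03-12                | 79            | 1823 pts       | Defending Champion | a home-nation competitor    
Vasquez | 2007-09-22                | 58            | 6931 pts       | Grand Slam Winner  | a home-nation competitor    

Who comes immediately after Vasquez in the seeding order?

Saleh

By the first rule: Ibarra, Vasquez, Saleh, Petrov, Nguyen and Achebe (each a home-nation competitor); then Mbeki and Moreau (both not a home-nation competitor).
Among Ibarra, Vasquez, Saleh, Petrov, Nguyen and Achebe, by date of most recent title (earlier first): Ibarra and Vasquez (2007-09-22) before Saleh and Petrov (2010-03-02) before Nguyen and Achebe (2012-03-12).
Ibarra and Vasquez are each Grand Slam Winner, so the next rule applies.
Among Ibarra and Vasquez, by ranking points (higher first): Ibarra (8449 pts) before Vasquez (6931 pts).
Saleh and Petrov are each Tour Winner, so the next rule applies.
Among Saleh and Petrov, by ranking points (higher first): Saleh (6592 pts) before Petrov (4209 pts).
Nguyen and Achebe are each Defending Champion, so the next rule applies.
Among Nguyen and Achebe, by ranking points (higher first): Nguyen (3944 pts) before Achebe (1823 pts).
Mbeki and Moreau both have date of most recent title 1993-01-06, so the next rule applies.
Mbeki and Moreau are each Grand Slam Winner, so the next rule applies.
Among Mbeki and Moreau, by ranking points (higher first): Mbeki (4679 pts) before Moreau (3288 pts).
Order: Ibarra, Vasquez, Saleh, Petrov, Nguyen, Achebe, Mbeki, Moreau.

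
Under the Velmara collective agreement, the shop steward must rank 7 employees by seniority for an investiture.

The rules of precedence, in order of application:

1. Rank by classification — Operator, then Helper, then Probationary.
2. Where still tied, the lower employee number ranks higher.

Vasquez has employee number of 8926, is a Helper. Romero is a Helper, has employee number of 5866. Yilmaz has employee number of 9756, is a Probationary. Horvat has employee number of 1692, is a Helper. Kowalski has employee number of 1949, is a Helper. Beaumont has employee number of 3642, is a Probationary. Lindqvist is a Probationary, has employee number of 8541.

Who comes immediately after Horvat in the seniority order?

By classification: Horvat, Kowalski, Romero and Vasquez (Helper); then Beaumont, Lindqvist and Yilmaz (Probationary).
Among Horvat, Kowalski, Romero and Vasquez, by employee number (lower first): Horvat (1692) before Kowalski (1949) before Romero (5866) before Vasquez (8926).
Among Beaumont, Lindqvist and Yilmaz, by employee number (lower first): Beaumont (3642) before Lindqvist (8541) before Yilmaz (9756).
Order: Horvat, Kowalski, Romero, Vasquez, Beaumont, Lindqvist, Yilmaz.

Kowalski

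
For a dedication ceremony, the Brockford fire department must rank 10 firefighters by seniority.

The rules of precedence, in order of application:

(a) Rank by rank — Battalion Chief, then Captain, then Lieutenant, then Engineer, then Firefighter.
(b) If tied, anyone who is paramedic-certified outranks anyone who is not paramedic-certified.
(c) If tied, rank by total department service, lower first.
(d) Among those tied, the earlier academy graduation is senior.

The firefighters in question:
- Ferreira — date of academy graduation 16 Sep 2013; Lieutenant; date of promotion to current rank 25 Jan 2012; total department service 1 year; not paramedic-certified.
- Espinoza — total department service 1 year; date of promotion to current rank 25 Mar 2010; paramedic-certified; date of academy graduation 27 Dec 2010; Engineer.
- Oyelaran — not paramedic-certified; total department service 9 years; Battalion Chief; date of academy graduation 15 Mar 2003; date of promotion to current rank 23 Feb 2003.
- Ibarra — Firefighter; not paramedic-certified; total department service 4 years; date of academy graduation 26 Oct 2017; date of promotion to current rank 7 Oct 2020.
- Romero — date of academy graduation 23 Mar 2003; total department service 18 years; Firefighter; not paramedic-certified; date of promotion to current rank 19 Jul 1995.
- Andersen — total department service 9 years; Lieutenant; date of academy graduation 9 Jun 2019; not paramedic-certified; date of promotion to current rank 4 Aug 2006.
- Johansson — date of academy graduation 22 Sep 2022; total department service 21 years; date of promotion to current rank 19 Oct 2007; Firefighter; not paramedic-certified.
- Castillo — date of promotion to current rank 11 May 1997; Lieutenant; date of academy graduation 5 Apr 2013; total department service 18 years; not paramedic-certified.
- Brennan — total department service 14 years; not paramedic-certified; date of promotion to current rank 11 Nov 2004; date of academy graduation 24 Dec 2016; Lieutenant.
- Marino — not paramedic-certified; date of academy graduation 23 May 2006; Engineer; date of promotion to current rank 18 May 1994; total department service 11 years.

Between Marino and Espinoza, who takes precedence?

By rank: Oyelaran (Battalion Chief); then Ferreira, Andersen, Brennan and Castillo (Lieutenant); then Espinoza and Marino (Engineer); then Ibarra, Romero and Johansson (Firefighter).
Ferreira, Andersen, Brennan and Castillo are each not paramedic-certified, so the next rule applies.
Among Ferreira, Andersen, Brennan and Castillo, by total department service (lower first): Ferreira (1 year) before Andersen (9 years) before Brennan (14 years) before Castillo (18 years).
Among Espinoza and Marino, paramedic-certified before not paramedic-certified: Espinoza (paramedic-certified) before Marino (not paramedic-certified).
Ibarra, Romero and Johansson are each not paramedic-certified, so the next rule applies.
Among Ibarra, Romero and Johansson, by total department service (lower first): Ibarra (4 years) before Romero (18 years) before Johansson (21 years).
So Espinoza takes precedence.

Espinoza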